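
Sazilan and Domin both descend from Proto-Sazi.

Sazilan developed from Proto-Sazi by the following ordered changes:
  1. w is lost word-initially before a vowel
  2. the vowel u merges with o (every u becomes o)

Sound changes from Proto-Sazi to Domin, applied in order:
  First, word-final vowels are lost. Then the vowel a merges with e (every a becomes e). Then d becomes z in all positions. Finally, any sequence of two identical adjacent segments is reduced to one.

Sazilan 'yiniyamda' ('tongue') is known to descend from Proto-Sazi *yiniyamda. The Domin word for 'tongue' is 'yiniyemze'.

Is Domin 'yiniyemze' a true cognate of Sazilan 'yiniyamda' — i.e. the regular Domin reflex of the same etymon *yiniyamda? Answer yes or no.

no

Derive the expected Domin reflex of *yiniyamda:
Domin: *yiniyamda
  yiniyamda → yiniyamd   [apocope]
  yiniyamd → yiniyemd   [vowel merger]
  yiniyemd → yiniyemz   [unconditioned shift]
  yiniyemz (rule 4 does not apply)
  giving Domin yiniyemz.
The regular Domin reflex would be 'yiniyemz', but the attested form is 'yiniyemze'. The correspondence is irregular, so they are not cognates (the Domin form has a different source).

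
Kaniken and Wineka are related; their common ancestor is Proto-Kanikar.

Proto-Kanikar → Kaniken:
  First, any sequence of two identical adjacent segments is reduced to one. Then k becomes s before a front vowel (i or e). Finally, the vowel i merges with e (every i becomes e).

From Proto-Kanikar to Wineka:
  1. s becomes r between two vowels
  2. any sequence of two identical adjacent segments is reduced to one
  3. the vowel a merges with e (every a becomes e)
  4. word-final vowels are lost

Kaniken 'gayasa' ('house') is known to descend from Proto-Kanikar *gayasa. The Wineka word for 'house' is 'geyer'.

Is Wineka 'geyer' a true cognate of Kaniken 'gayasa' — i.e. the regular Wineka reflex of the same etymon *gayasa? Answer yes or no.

yes

Derive the expected Wineka reflex of *gayasa:
Wineka: *gayasa > gayara > geyere > geyer  (by rhotacism, vowel merger, apocope)
Wineka 'geyer' matches the regular reflex exactly, so the pair is cognate.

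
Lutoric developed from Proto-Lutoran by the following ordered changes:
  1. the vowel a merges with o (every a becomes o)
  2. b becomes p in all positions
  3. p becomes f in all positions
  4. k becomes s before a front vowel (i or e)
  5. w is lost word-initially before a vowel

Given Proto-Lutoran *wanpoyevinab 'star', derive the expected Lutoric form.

onfoyevinof

Lutoric: *wanpoyevinab > wonpoyevinob > wonpoyevinop > wonfoyevinof > onfoyevinof  (by vowel merger, unconditioned shift, unconditioned shift, glide loss)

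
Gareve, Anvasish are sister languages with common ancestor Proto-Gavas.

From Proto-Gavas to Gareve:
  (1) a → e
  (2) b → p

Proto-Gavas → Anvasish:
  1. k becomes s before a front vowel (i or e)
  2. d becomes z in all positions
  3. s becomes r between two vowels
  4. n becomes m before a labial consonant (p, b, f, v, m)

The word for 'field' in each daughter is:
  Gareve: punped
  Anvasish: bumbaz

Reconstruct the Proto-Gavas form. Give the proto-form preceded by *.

Position 5: Gareve has e, Anvasish has a. Anvasish preserves a here (none of its changes turn any other segment into a), so the proto-segment is *a.
Position 1: Gareve has p, Anvasish has b. Anvasish preserves b here (none of its changes turn any other segment into b), so the proto-segment is *b.
Verify the candidate proto-form against each daughter:
Gareve: *bunbad > bunbed > punped  (by vowel merger, unconditioned shift)
Anvasish: *bunbad > bunbaz > bumbaz  (by unconditioned shift, nasal place assimilation)
Only *bunbad yields all of Gareve punped, Anvasish bumbaz.

*bunbad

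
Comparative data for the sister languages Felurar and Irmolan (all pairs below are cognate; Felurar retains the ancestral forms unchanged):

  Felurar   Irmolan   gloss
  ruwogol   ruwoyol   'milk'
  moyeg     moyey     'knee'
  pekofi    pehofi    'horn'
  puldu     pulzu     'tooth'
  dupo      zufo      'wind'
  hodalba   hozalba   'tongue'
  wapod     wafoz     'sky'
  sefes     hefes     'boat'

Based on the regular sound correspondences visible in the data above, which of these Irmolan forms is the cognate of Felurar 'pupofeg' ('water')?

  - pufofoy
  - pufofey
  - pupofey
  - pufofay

pufofey

dupo ~ zufo, wapod ~ wafoz — Felurar p corresponds to Irmolan f between vowels (before a back vowel).
moyeg ~ moyey — Felurar g corresponds to Irmolan y word-finally.
Applying these to Felurar 'pupofeg':
  pupofeg → pufofeg   (p→f between vowels (before a back vowel))
  pufofeg → pufofey   (g→y word-finally)
So the Irmolan cognate is 'pufofey'.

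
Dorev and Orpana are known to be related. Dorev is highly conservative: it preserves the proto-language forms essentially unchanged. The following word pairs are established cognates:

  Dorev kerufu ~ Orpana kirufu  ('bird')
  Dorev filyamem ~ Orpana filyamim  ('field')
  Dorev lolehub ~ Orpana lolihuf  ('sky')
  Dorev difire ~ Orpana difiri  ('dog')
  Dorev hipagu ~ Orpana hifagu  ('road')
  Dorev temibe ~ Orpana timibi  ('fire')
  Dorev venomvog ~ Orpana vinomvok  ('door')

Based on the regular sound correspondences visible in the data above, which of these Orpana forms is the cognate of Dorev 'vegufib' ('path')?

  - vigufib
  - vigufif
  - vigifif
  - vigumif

vigufif

lolehub ~ lolihuf — Dorev e corresponds to Orpana i after a consonant, before a consonant other than r, m, n, p, b, f, v.
lolehub ~ lolihuf — Dorev b corresponds to Orpana f word-finally.
Applying these to Dorev 'vegufib':
  vegufib → vigufib   (e→i after a consonant, before a consonant other than r, m, n, p, b, f, v)
  vigufib → vigufif   (b→f word-finally)
So the Orpana cognate is 'vigufif'.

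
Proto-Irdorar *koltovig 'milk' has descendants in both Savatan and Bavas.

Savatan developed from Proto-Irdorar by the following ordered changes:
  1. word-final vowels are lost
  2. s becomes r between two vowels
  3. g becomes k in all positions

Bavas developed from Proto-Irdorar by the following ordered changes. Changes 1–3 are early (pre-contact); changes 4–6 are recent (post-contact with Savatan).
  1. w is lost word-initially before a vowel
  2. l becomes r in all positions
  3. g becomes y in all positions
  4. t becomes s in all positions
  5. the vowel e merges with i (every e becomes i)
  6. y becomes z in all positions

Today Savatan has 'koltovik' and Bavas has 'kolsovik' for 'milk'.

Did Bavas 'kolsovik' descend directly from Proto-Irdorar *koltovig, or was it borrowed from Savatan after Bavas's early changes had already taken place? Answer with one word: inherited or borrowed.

borrowed

If inherited, *koltovig would pass through all of Bavas's changes:
Bavas: *koltovig > kortovig > kortoviy > korsoviy > korsoviz  (by unconditioned shift, unconditioned shift, unconditioned shift, unconditioned shift)
If borrowed from Savatan 'koltovik' after the early changes, it would undergo only the recent ones:
  rule 4 (unconditioned shift): koltovik → kolsovik
  rule 5 (vowel merger): no change (kolsovik)
  rule 6 (unconditioned shift): no change (kolsovik)
  ⇒ as a loan: kolsovik
Bavas 'kolsovik' matches the loan outcome 'kolsovik', not the inherited 'korsoviz' — it skipped the early Bavas changes, so it was borrowed from Savatan.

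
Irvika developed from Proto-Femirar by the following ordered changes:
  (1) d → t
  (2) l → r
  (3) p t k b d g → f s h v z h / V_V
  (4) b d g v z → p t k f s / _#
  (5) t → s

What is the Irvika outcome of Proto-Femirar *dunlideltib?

Irvika: start from *dunlideltib.
  rule 1 (unconditioned shift): dunlideltib → tunliteltib
  rule 2 (unconditioned shift): tunliteltib → tunritertib
  rule 3 (intervocalic lenition): tunritertib → tunrisertib
  rule 4 (final devoicing): tunrisertib → tunrisertip
  rule 5 (unconditioned shift): tunrisertip → sunrisersip
  ⇒ Irvika sunrisersip

sunrisersip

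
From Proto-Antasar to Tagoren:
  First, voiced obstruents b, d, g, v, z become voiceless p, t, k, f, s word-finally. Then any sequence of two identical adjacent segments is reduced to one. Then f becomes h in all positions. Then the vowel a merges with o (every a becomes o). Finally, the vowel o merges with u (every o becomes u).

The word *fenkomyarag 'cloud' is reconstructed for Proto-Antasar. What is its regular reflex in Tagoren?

henkumyuruk

Tagoren: *fenkomyarag > fenkomyarak > henkomyarak > henkomyorok > henkumyuruk  (by final devoicing, unconditioned shift, vowel merger, vowel merger)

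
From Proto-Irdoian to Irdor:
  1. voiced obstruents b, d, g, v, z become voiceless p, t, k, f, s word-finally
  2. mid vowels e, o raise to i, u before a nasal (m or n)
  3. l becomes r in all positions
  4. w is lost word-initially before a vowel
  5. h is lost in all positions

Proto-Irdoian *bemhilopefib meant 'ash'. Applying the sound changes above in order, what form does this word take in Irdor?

bimiropefip

Irdor: start from *bemhilopefib.
  rule 1 (final devoicing): bemhilopefib → bemhilopefip
  rule 2 (pre-nasal raising): bemhilopefip → bimhilopefip
  rule 3 (unconditioned shift): bimhilopefip → bimhiropefip
  rule 4: no change — bimhiropefip
  rule 5 (h-loss): bimhiropefip → bimiropefip
  ⇒ Irdor bimiropefip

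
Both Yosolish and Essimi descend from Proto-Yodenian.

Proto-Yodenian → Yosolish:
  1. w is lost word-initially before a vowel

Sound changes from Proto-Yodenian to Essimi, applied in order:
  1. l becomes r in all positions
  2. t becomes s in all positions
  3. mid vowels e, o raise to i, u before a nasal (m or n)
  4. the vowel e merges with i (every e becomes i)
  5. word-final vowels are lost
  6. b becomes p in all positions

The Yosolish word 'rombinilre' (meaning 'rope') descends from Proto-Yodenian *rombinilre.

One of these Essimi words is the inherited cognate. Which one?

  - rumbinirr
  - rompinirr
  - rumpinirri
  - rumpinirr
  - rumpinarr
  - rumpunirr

Essimi: start from *rombinilre.
  rule 1 (unconditioned shift): rombinilre → rombinirre
  rule 2: no change — rombinirre
  rule 3 (pre-nasal raising): rombinirre → rumbinirre
  rule 4 (vowel merger): rumbinirre → rumbinirri
  rule 5 (apocope): rumbinirri → rumbinirr
  rule 6 (unconditioned shift): rumbinirr → rumpinirr
  ⇒ Essimi rumpinirr

rumpinirr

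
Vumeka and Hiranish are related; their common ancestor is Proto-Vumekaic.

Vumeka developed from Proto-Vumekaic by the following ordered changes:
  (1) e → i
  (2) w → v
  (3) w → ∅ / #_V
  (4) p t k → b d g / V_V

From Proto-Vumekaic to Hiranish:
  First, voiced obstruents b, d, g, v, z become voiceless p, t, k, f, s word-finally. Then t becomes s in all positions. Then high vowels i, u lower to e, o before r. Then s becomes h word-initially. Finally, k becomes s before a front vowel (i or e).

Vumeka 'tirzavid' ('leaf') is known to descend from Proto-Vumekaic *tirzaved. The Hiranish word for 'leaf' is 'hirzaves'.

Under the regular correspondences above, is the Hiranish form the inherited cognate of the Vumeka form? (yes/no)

no

Derive the expected Hiranish reflex of *tirzaved:
Hiranish: *tirzaved
  tirzaved → tirzavet   [final devoicing]
  tirzavet → sirzaves   [unconditioned shift]
  sirzaves → serzaves   [pre-rhotic lowering]
  serzaves → herzaves   [debuccalisation]
  herzaves (rule 5 does not apply)
  giving Hiranish herzaves.
The regular Hiranish reflex would be 'herzaves', but the attested form is 'hirzaves'. The correspondence is irregular, so they are not cognates (the Hiranish form has a different source).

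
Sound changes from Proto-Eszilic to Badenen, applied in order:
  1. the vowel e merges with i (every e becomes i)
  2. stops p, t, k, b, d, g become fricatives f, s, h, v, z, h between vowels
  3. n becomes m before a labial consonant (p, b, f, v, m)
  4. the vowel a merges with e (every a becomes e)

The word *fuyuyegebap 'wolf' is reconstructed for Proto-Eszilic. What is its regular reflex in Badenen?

Badenen: *fuyuyegebap > fuyuyigibap > fuyuyihivap > fuyuyihivep  (by vowel merger, intervocalic lenition, vowel merger)

fuyuyihivep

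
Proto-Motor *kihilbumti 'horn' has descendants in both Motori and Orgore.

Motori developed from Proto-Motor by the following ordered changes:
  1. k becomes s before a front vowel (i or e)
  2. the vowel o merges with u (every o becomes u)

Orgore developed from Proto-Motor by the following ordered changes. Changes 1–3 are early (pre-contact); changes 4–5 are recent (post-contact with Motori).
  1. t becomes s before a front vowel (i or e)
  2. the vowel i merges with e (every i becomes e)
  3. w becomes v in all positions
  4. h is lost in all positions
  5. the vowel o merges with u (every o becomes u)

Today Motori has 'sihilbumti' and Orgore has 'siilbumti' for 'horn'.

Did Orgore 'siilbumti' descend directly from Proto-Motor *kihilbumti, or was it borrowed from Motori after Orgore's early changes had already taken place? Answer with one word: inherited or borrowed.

If inherited, *kihilbumti would pass through all of Orgore's changes:
Orgore: *kihilbumti > kihilbumsi > kehelbumse > keelbumse  (by palatalisation, vowel merger, h-loss)
If borrowed from Motori 'sihilbumti' after the early changes, it would undergo only the recent ones:
  rule 4 (h-loss): sihilbumti → siilbumti
  rule 5 (vowel merger): no change (siilbumti)
  ⇒ as a loan: siilbumti
Orgore 'siilbumti' matches the loan outcome 'siilbumti', not the inherited 'keelbumse' — it skipped the early Orgore changes, so it was borrowed from Motori.

borrowed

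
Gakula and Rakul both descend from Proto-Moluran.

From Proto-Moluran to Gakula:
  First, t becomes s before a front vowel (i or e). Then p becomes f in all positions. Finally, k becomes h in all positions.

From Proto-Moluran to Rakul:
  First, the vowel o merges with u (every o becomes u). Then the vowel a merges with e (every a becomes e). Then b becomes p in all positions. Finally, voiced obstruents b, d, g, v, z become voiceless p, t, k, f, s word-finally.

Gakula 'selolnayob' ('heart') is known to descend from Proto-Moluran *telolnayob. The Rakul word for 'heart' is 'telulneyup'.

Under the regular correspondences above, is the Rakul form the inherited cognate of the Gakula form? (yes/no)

Derive the expected Rakul reflex of *telolnayob:
Rakul: *telolnayob
  telolnayob → telulnayub   [vowel merger]
  telulnayub → telulneyub   [vowel merger]
  telulneyub → telulneyup   [unconditioned shift]
  telulneyup (rule 4 does not apply)
  giving Rakul telulneyup.
Rakul 'telulneyup' matches the regular reflex exactly, so the pair is cognate.

yes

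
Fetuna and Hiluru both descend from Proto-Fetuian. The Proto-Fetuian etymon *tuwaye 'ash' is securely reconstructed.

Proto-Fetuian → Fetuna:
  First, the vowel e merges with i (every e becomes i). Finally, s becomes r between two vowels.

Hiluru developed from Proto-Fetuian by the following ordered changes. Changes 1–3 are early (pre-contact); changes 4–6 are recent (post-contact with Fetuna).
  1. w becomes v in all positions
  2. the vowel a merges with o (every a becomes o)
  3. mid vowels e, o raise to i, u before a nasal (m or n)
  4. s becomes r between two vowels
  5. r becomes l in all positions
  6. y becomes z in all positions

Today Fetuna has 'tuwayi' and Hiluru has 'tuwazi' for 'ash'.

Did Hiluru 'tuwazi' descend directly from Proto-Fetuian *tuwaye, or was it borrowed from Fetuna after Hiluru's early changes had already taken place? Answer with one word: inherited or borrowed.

borrowed

If inherited, *tuwaye would pass through all of Hiluru's changes:
Hiluru: start from *tuwaye.
  rule 1 (unconditioned shift): tuwaye → tuvaye
  rule 2 (vowel merger): tuvaye → tuvoye
  rule 3: no change — tuvoye
  rule 4: no change — tuvoye
  rule 5: no change — tuvoye
  rule 6 (unconditioned shift): tuvoye → tuvoze
  ⇒ Hiluru tuvoze
If borrowed from Fetuna 'tuwayi' after the early changes, it would undergo only the recent ones:
  rule 4 (rhotacism): no change (tuwayi)
  rule 5 (unconditioned shift): no change (tuwayi)
  rule 6 (unconditioned shift): tuwayi → tuwazi
  ⇒ as a loan: tuwazi
Hiluru 'tuwazi' matches the loan outcome 'tuwazi', not the inherited 'tuvoze' — it skipped the early Hiluru changes, so it was borrowed from Fetuna.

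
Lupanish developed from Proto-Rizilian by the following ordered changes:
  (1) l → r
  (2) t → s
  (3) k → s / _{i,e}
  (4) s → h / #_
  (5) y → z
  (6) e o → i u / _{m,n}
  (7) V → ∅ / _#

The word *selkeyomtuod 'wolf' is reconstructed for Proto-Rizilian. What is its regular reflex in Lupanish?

hersezumsuod

Lupanish: start from *selkeyomtuod.
  rule 1 (unconditioned shift): selkeyomtuod → serkeyomtuod
  rule 2 (unconditioned shift): serkeyomtuod → serkeyomsuod
  rule 3 (palatalisation): serkeyomsuod → serseyomsuod
  rule 4 (debuccalisation): serseyomsuod → herseyomsuod
  rule 5 (unconditioned shift): herseyomsuod → hersezomsuod
  rule 6 (pre-nasal raising): hersezomsuod → hersezumsuod
  rule 7: no change — hersezumsuod
  ⇒ Lupanish hersezumsuod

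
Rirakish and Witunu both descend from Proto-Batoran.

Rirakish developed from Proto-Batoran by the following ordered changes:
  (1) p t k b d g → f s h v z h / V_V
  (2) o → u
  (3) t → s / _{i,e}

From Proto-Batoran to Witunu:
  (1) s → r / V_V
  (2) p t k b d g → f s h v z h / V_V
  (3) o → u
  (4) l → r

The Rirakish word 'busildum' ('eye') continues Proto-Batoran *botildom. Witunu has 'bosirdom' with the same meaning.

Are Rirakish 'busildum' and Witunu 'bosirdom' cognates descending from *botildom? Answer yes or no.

no

Derive the expected Witunu reflex of *botildom:
Witunu: *botildom > bosildom > busildum > busirdum  (by intervocalic lenition, vowel merger, unconditioned shift)
The regular Witunu reflex would be 'busirdum', but the attested form is 'bosirdom'. The correspondence is irregular, so they are not cognates (the Witunu form has a different source).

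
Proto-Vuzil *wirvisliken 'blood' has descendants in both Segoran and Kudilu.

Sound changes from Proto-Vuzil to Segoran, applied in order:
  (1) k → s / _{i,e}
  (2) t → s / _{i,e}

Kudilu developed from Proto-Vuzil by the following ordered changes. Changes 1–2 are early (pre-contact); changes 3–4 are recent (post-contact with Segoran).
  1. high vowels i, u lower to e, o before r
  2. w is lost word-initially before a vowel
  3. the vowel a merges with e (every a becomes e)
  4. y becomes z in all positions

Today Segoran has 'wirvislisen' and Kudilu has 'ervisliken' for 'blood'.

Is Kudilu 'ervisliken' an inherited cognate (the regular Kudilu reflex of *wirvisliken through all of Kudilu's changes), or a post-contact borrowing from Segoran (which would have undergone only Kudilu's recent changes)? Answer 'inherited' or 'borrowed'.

If inherited, *wirvisliken would pass through all of Kudilu's changes:
Kudilu: *wirvisliken > wervisliken > ervisliken  (by pre-rhotic lowering, glide loss)
If borrowed from Segoran 'wirvislisen' after the early changes, it would undergo only the recent ones:
  rule 3 (vowel merger): no change (wirvislisen)
  rule 4 (unconditioned shift): no change (wirvislisen)
  ⇒ as a loan: wirvislisen
Kudilu 'ervisliken' matches the inherited outcome exactly, so it is an inherited cognate, not a loan.

inherited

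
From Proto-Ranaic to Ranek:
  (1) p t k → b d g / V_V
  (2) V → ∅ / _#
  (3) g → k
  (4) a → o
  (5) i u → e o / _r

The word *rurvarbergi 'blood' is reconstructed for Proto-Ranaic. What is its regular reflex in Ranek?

Ranek: start from *rurvarbergi.
  rule 1: no change — rurvarbergi
  rule 2 (apocope): rurvarbergi → rurvarberg
  rule 3 (unconditioned shift): rurvarberg → rurvarberk
  rule 4 (vowel merger): rurvarberk → rurvorberk
  rule 5 (pre-rhotic lowering): rurvorberk → rorvorberk
  ⇒ Ranek rorvorberk

rorvorberk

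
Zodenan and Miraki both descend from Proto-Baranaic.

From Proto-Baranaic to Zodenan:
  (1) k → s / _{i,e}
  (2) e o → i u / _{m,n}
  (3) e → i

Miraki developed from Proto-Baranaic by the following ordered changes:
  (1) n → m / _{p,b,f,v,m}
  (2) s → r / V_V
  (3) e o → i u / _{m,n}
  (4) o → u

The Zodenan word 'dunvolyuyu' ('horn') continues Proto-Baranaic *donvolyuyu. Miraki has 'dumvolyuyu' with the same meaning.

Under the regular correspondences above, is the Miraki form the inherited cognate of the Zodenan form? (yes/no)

Derive the expected Miraki reflex of *donvolyuyu:
Miraki: *donvolyuyu > domvolyuyu > dumvolyuyu > dumvulyuyu  (by nasal place assimilation, pre-nasal raising, vowel merger)
The regular Miraki reflex would be 'dumvulyuyu', but the attested form is 'dumvolyuyu'. The correspondence is irregular, so they are not cognates (the Miraki form has a different source).

no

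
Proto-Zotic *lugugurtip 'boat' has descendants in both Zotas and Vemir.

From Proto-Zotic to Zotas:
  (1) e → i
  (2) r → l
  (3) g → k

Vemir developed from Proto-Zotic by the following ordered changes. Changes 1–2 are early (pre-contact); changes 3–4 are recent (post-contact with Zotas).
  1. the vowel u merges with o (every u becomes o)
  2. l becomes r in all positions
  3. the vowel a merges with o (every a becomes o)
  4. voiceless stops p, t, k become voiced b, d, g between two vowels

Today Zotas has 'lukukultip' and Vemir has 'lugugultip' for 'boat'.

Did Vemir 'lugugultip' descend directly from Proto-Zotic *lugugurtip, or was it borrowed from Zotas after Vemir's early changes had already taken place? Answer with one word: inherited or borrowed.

If inherited, *lugugurtip would pass through all of Vemir's changes:
Vemir: start from *lugugurtip.
  rule 1 (vowel merger): lugugurtip → logogortip
  rule 2 (unconditioned shift): logogortip → rogogortip
  rule 3: no change — rogogortip
  rule 4: no change — rogogortip
  ⇒ Vemir rogogortip
If borrowed from Zotas 'lukukultip' after the early changes, it would undergo only the recent ones:
  rule 3 (vowel merger): no change (lukukultip)
  rule 4 (intervocalic voicing): lukukultip → lugugultip
  ⇒ as a loan: lugugultip
Vemir 'lugugultip' matches the loan outcome 'lugugultip', not the inherited 'rogogortip' — it skipped the early Vemir changes, so it was borrowed from Zotas.

borrowed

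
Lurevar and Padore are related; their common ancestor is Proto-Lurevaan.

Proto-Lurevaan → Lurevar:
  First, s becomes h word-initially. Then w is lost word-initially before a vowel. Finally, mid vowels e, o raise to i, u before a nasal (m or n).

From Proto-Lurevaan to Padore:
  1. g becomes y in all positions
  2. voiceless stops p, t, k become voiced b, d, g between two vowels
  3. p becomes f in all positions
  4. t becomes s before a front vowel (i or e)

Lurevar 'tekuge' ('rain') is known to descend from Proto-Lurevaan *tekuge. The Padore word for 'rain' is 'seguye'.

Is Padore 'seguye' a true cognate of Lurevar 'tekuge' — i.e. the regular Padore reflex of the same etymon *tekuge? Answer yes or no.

Derive the expected Padore reflex of *tekuge:
Padore: start from *tekuge.
  rule 1 (unconditioned shift): tekuge → tekuye
  rule 2 (intervocalic voicing): tekuye → teguye
  rule 3: no change — teguye
  rule 4 (palatalisation): teguye → seguye
  ⇒ Padore seguye
Padore 'seguye' matches the regular reflex exactly, so the pair is cognate.

yes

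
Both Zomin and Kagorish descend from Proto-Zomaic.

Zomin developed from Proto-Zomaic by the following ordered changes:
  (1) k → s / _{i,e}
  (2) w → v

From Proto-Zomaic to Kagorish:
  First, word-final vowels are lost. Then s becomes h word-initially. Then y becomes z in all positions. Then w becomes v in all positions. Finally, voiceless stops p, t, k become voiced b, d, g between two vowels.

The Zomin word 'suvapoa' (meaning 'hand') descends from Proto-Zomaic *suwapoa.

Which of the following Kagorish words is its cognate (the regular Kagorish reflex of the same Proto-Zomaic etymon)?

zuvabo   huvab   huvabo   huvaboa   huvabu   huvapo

Kagorish: *suwapoa > suwapo > huwapo > huvapo > huvabo  (by apocope, debuccalisation, unconditioned shift, intervocalic voicing)
Among the options, 'huvabo' alone shows every Kagorish change applied in order.

huvabo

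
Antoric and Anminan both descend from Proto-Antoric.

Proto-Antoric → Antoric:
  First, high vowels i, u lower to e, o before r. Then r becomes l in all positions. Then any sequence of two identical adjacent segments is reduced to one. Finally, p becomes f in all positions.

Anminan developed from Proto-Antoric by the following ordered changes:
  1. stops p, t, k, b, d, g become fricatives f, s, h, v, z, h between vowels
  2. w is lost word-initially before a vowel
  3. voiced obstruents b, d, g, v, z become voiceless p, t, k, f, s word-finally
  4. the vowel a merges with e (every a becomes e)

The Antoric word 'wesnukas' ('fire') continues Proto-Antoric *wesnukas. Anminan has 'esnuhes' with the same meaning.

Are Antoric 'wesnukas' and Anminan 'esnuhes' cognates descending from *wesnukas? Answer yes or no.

Derive the expected Anminan reflex of *wesnukas:
Anminan: start from *wesnukas.
  rule 1 (intervocalic lenition): wesnukas → wesnuhas
  rule 2 (glide loss): wesnuhas → esnuhas
  rule 3: no change — esnuhas
  rule 4 (vowel merger): esnuhas → esnuhes
  ⇒ Anminan esnuhes
Anminan 'esnuhes' matches the regular reflex exactly, so the pair is cognate.

yes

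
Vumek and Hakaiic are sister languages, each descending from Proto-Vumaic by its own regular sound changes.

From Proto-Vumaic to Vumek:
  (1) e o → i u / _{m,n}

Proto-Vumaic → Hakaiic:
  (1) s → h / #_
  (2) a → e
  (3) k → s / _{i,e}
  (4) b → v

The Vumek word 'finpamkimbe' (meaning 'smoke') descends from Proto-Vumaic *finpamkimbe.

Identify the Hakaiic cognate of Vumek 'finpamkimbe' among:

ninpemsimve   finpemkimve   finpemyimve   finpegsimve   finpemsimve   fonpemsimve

finpemsimve

Hakaiic: *finpamkimbe
  finpamkimbe (rule 1 does not apply)
  finpamkimbe → finpemkimbe   [vowel merger]
  finpemkimbe → finpemsimbe   [palatalisation]
  finpemsimbe → finpemsimve   [unconditioned shift]
  giving Hakaiic finpemsimve.
Only 'finpemsimve' matches the regular Hakaiic development of *finpamkimbe.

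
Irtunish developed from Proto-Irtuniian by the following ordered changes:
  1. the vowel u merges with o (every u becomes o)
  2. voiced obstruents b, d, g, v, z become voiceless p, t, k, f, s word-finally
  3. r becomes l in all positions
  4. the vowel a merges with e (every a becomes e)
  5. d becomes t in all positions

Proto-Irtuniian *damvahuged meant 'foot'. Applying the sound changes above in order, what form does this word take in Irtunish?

Irtunish: *damvahuged
  damvahuged → damvahoged   [vowel merger]
  damvahoged → damvahoget   [final devoicing]
  damvahoget (rule 3 does not apply)
  damvahoget → demvehoget   [vowel merger]
  demvehoget → temvehoget   [unconditioned shift]
  giving Irtunish temvehoget.

temvehoget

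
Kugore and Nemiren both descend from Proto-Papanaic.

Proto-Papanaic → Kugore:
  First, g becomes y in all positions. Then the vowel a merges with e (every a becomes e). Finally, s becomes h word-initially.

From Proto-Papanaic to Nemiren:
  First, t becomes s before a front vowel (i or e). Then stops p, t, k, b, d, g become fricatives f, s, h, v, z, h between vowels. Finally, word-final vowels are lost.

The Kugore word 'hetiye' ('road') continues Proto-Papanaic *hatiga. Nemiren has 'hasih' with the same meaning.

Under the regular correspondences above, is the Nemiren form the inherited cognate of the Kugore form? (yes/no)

Derive the expected Nemiren reflex of *hatiga:
Nemiren: *hatiga
  hatiga → hasiga   [palatalisation]
  hasiga → hasiha   [intervocalic lenition]
  hasiha → hasih   [apocope]
  giving Nemiren hasih.
Nemiren 'hasih' matches the regular reflex exactly, so the pair is cognate.

yes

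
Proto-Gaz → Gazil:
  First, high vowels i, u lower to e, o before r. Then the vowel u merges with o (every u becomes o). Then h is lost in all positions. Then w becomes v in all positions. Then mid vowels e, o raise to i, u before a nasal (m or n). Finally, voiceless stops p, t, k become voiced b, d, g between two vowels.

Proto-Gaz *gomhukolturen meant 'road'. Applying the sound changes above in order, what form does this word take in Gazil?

Gazil: *gomhukolturen
  gomhukolturen → gomhukoltoren   [pre-rhotic lowering]
  gomhukoltoren → gomhokoltoren   [vowel merger]
  gomhokoltoren → gomokoltoren   [h-loss]
  gomokoltoren (rule 4 does not apply)
  gomokoltoren → gumokoltorin   [pre-nasal raising]
  gumokoltorin → gumogoltorin   [intervocalic voicing]
  giving Gazil gumogoltorin.

gumogoltorin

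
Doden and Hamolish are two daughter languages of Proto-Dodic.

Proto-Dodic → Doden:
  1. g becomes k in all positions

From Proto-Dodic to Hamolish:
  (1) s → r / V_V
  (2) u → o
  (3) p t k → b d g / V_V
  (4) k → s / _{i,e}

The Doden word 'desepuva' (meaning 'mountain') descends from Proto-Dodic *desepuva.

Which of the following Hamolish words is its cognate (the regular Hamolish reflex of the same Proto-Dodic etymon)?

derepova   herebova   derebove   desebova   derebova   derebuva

Hamolish: *desepuva
  desepuva → derepuva   [rhotacism]
  derepuva → derepova   [vowel merger]
  derepova → derebova   [intervocalic voicing]
  derebova (rule 4 does not apply)
  giving Hamolish derebova.
The other candidates each miss or misapply at least one Hamolish change.

derebova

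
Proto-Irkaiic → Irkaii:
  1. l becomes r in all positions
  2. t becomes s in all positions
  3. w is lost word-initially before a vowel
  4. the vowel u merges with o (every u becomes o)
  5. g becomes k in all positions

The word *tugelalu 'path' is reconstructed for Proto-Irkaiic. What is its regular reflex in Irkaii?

Irkaii: *tugelalu
  tugelalu → tugeraru   [unconditioned shift]
  tugeraru → sugeraru   [unconditioned shift]
  sugeraru (rule 3 does not apply)
  sugeraru → sogeraro   [vowel merger]
  sogeraro → sokeraro   [unconditioned shift]
  giving Irkaii sokeraro.

sokeraro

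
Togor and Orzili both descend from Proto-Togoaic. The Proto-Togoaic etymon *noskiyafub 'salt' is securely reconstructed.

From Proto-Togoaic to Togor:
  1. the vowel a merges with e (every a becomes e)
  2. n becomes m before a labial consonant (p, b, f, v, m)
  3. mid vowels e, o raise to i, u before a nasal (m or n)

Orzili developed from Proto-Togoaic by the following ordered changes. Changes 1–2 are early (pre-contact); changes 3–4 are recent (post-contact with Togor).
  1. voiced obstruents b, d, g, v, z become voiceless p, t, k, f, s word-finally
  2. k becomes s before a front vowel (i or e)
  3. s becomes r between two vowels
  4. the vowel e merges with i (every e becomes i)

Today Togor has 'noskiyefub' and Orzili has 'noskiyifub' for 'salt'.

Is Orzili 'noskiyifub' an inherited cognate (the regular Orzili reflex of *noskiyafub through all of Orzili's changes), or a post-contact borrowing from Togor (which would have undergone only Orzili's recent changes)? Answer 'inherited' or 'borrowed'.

If inherited, *noskiyafub would pass through all of Orzili's changes:
Orzili: start from *noskiyafub.
  rule 1 (final devoicing): noskiyafub → noskiyafup
  rule 2 (palatalisation): noskiyafup → nossiyafup
  rule 3: no change — nossiyafup
  rule 4: no change — nossiyafup
  ⇒ Orzili nossiyafup
If borrowed from Togor 'noskiyefub' after the early changes, it would undergo only the recent ones:
  rule 3 (rhotacism): no change (noskiyefub)
  rule 4 (vowel merger): noskiyefub → noskiyifub
  ⇒ as a loan: noskiyifub
Orzili 'noskiyifub' matches the loan outcome 'noskiyifub', not the inherited 'nossiyafup' — it skipped the early Orzili changes, so it was borrowed from Togor.

borrowed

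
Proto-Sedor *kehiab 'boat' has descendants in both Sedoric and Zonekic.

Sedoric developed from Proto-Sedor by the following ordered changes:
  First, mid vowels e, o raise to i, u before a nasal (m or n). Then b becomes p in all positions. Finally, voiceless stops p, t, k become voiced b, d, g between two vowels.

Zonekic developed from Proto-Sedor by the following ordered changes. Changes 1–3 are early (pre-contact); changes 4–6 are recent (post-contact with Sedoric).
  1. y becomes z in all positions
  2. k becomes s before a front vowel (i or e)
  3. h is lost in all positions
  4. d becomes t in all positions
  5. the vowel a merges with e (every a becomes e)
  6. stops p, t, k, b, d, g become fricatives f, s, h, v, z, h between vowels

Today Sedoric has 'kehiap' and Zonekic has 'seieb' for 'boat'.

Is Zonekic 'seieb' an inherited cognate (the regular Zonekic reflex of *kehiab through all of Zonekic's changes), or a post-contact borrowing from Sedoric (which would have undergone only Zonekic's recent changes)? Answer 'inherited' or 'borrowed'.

inherited

If inherited, *kehiab would pass through all of Zonekic's changes:
Zonekic: *kehiab > sehiab > seiab > seieb  (by palatalisation, h-loss, vowel merger)
If borrowed from Sedoric 'kehiap' after the early changes, it would undergo only the recent ones:
  rule 4 (unconditioned shift): no change (kehiap)
  rule 5 (vowel merger): kehiap → kehiep
  rule 6 (intervocalic lenition): no change (kehiep)
  ⇒ as a loan: kehiep
Zonekic 'seieb' matches the inherited outcome exactly, so it is an inherited cognate, not a loan.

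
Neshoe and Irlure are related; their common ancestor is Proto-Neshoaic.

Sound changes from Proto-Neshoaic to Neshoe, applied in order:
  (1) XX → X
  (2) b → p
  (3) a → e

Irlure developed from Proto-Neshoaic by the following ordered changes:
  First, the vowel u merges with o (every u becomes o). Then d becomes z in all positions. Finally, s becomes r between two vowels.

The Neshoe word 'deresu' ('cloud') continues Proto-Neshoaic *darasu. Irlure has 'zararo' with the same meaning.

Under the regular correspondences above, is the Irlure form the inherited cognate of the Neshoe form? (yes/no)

Derive the expected Irlure reflex of *darasu:
Irlure: *darasu > daraso > zaraso > zararo  (by vowel merger, unconditioned shift, rhotacism)
Irlure 'zararo' matches the regular reflex exactly, so the pair is cognate.

yes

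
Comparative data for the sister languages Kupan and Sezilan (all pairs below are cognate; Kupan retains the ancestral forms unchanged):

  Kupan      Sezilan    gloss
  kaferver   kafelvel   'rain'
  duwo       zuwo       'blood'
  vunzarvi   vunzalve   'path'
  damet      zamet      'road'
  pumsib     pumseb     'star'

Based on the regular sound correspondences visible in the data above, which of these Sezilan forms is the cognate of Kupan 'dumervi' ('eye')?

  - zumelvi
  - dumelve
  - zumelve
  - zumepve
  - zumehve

duwo ~ zuwo — Kupan d corresponds to Sezilan z word-initially before a back vowel.
kaferver ~ kafelvel, vunzarvi ~ vunzalve — Kupan r corresponds to Sezilan l after a vowel, before a labial obstruent.
vunzarvi ~ vunzalve — Kupan i corresponds to Sezilan e word-finally.
Applying these to Kupan 'dumervi':
  dumervi → zumervi   (d→z word-initially before a back vowel)
  zumervi → zumelvi   (r→l after a vowel, before a labial obstruent)
  zumelvi → zumelve   (i→e word-finally)
So the Sezilan cognate is 'zumelve'.

zumelve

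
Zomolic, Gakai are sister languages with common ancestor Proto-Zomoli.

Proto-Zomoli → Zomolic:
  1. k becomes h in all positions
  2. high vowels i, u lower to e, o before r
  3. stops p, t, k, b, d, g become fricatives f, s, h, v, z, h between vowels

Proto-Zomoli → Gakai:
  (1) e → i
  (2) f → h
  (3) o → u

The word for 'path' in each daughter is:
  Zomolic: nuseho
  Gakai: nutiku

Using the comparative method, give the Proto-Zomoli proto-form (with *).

Position 6: Zomolic has o, Gakai has u. Taking the neighbouring segments as reconstructed: Zomolic o can only go back to *o; Gakai u could go back to *o or *u — the one source consistent with every daughter is *o.
Position 5: Zomolic has h, Gakai has k. Gakai preserves k here (none of its changes turn any other segment into k), so the proto-segment is *k.
Position 3: Zomolic has s, Gakai has t. Gakai preserves t here (none of its changes turn any other segment into t), so the proto-segment is *t.
Verify the candidate proto-form against each daughter:
Zomolic: start from *nuteko.
  rule 1 (unconditioned shift): nuteko → nuteho
  rule 2: no change — nuteho
  rule 3 (intervocalic lenition): nuteho → nuseho
  ⇒ Zomolic nuseho
Gakai: *nuteko
  nuteko → nutiko   [vowel merger]
  nutiko (rule 2 does not apply)
  nutiko → nutiku   [vowel merger]
  giving Gakai nutiku.
Only *nuteko yields all of Zomolic nuseho, Gakai nutiku.

*nuteko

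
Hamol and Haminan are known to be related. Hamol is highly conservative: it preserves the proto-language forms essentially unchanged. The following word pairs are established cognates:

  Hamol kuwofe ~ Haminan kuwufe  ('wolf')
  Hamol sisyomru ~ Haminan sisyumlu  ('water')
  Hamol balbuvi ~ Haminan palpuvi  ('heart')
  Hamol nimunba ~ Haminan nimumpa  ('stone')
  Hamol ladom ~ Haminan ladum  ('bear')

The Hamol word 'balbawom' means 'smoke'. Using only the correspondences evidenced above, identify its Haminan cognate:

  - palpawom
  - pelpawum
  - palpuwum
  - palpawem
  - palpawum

palpawum

balbuvi ~ palpuvi — Hamol b corresponds to Haminan p word-initially before a back vowel.
nimunba ~ nimumpa — Hamol b corresponds to Haminan p after a consonant, before a back vowel.
sisyomru ~ sisyumlu, ladom ~ ladum — Hamol o corresponds to Haminan u after a consonant, before a nasal.
Applying these to Hamol 'balbawom':
  balbawom → palbawom   (b→p word-initially before a back vowel)
  palbawom → palpawom   (b→p after a consonant, before a back vowel)
  palpawom → palpawum   (o→u after a consonant, before a nasal)
So the Haminan cognate is 'palpawum'.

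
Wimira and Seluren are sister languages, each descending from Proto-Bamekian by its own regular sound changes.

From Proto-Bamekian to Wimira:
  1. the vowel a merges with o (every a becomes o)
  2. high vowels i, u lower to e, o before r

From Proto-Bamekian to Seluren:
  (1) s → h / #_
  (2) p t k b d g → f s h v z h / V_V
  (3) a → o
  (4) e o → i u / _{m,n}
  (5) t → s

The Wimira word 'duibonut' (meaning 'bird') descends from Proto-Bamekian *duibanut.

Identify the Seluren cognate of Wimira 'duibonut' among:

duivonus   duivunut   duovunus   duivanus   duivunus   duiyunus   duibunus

Seluren: *duibanut
  duibanut (rule 1 does not apply)
  duibanut → duivanut   [intervocalic lenition]
  duivanut → duivonut   [vowel merger]
  duivonut → duivunut   [pre-nasal raising]
  duivunut → duivunus   [unconditioned shift]
  giving Seluren duivunus.

duivunus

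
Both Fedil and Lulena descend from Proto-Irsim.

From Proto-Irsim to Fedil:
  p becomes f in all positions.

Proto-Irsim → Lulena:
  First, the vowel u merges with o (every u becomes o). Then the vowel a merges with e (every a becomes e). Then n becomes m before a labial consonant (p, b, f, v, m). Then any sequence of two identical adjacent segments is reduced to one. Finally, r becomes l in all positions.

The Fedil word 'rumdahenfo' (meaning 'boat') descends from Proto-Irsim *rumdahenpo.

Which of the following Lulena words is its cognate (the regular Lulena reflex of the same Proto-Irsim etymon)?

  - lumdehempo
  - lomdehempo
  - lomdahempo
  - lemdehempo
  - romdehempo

Lulena: start from *rumdahenpo.
  rule 1 (vowel merger): rumdahenpo → romdahenpo
  rule 2 (vowel merger): romdahenpo → romdehenpo
  rule 3 (nasal place assimilation): romdehenpo → romdehempo
  rule 4: no change — romdehempo
  rule 5 (unconditioned shift): romdehempo → lomdehempo
  ⇒ Lulena lomdehempo
The other candidates each miss or misapply at least one Lulena change.

lomdehempo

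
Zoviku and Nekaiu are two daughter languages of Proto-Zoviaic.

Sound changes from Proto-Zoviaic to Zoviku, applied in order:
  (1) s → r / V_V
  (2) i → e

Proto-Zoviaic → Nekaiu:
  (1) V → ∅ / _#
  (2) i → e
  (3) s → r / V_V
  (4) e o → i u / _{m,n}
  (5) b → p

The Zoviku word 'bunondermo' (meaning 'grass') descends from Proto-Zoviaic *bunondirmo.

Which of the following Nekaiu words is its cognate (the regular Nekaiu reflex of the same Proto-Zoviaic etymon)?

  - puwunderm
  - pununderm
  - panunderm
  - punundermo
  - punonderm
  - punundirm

pununderm

Nekaiu: *bunondirmo > bunondirm > bunonderm > bununderm > pununderm  (by apocope, vowel merger, pre-nasal raising, unconditioned shift)
The other candidates each miss or misapply at least one Nekaiu change.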